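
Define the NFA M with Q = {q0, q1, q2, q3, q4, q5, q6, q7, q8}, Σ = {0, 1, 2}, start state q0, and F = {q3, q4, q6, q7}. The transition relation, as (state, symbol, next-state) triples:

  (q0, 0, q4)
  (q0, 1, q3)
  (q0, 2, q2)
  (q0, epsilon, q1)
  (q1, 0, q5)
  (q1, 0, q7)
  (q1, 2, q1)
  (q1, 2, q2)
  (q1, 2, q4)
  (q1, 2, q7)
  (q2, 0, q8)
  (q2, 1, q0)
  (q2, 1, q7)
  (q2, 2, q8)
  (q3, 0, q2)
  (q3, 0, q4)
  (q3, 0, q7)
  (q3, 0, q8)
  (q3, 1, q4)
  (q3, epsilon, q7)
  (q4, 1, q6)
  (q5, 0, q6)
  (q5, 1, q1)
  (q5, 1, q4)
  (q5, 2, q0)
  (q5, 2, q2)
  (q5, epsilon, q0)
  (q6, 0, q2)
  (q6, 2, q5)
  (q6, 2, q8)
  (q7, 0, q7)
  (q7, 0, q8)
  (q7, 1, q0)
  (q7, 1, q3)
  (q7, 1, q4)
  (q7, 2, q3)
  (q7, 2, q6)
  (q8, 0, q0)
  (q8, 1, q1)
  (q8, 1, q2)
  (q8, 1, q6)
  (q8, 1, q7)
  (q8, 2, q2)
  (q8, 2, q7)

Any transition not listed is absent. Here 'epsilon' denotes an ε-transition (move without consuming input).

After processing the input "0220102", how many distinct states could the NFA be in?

Start: ε-closure({q0}) = {q0, q1}.
Read '0': q0→{q4}, q1→{q5, q7}; union {q4, q5, q7}; ε-closure = {q0, q1, q4, q5, q7}.
Read '2': q0→{q2}, q1→{q1, q2, q4, q7}, q4→∅, q5→{q0, q2}, q7→{q3, q6}; now {q0, q1, q2, q3, q4, q6, q7}.
Read '2': q0→{q2}, q1→{q1, q2, q4, q7}, q2→{q8}, q3→∅, q4→∅, q6→{q5, q8}, q7→{q3, q6}; union {q1, q2, q3, q4, q5, q6, q7, q8}; ε-closure = {q0, q1, q2, q3, q4, q5, q6, q7, q8}.
Read '0': q0→{q4}, q1→{q5, q7}, q2→{q8}, q3→{q2, q4, q7, q8}, q4→∅, q5→{q6}, q6→{q2}, q7→{q7, q8}, q8→{q0}; union {q0, q2, q4, q5, q6, q7, q8}; ε-closure = {q0, q1, q2, q4, q5, q6, q7, q8}.
Read '1': q0→{q3}, q1→∅, q2→{q0, q7}, q4→{q6}, q5→{q1, q4}, q6→∅, q7→{q0, q3, q4}, q8→{q1, q2, q6, q7}; now {q0, q1, q2, q3, q4, q6, q7}.
Read '0': q0→{q4}, q1→{q5, q7}, q2→{q8}, q3→{q2, q4, q7, q8}, q4→∅, q6→{q2}, q7→{q7, q8}; union {q2, q4, q5, q7, q8}; ε-closure = {q0, q1, q2, q4, q5, q7, q8}.
Read '2': q0→{q2}, q1→{q1, q2, q4, q7}, q2→{q8}, q4→∅, q5→{q0, q2}, q7→{q3, q6}, q8→{q2, q7}; now {q0, q1, q2, q3, q4, q6, q7, q8}.
That set has 8 states.

8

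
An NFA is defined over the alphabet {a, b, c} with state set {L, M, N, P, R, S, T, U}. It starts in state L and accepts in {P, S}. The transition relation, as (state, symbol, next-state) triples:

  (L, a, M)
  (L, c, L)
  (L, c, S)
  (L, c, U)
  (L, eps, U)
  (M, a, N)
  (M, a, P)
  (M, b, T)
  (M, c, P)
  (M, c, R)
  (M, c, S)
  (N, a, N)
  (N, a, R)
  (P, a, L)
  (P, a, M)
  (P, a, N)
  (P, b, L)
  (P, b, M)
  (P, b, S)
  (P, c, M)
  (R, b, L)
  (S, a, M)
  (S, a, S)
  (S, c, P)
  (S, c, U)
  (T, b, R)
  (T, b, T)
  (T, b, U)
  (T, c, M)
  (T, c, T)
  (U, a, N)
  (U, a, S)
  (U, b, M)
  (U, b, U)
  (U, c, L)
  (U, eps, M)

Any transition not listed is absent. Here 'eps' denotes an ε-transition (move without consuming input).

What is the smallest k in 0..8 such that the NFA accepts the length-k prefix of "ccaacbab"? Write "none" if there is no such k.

1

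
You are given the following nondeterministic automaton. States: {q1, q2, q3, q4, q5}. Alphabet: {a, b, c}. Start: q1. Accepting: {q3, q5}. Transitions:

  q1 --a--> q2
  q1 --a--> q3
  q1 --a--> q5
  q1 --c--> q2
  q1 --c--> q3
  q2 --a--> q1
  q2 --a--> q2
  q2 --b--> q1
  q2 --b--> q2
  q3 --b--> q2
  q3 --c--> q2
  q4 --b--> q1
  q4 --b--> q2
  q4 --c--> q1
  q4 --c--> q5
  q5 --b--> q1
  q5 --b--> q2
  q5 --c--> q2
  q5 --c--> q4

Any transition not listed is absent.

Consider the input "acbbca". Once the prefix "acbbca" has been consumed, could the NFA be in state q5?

Start in {q1}.
Read 'a': {q1} → {q2, q3, q5}.
Read 'c': {q2, q3, q5} → {q2, q4}.
Read 'b': {q2, q4} → {q1, q2}.
Read 'b': {q1, q2} → {q1, q2}.
Read 'c': {q1, q2} → {q2, q3}.
Read 'a': {q2, q3} → {q1, q2}.
State q5 is not in {q1, q2}.

No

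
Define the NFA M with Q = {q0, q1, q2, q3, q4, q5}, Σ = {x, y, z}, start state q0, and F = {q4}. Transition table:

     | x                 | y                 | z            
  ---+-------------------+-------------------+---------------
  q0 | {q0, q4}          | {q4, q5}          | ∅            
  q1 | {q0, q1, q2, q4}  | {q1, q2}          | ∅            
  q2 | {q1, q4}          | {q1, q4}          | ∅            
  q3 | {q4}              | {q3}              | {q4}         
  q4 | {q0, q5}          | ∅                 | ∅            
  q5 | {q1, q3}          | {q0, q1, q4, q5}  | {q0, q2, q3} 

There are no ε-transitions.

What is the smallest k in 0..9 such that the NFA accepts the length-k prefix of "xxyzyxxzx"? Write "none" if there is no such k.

1

Start in {q0}.
Read 'x': q0→{q0, q4}; now {q0, q4}.
None of the earlier sets intersect F, but {q0, q4} does.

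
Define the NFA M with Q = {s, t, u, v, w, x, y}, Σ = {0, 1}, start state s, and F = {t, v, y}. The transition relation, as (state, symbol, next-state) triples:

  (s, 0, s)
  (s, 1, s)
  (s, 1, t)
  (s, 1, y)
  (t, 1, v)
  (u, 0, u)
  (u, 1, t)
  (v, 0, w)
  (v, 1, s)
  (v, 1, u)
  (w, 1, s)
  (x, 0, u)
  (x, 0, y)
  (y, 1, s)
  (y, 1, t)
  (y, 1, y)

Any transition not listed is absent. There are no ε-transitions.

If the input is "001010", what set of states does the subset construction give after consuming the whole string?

{s}

Start in {s}.
Read '0': {s} → {s}.
Read '0': {s} → {s}.
Read '1': {s} → {s, t, y}.
Read '0': {s, t, y} → {s}.
Read '1': {s} → {s, t, y}.
Read '0': {s, t, y} → {s}.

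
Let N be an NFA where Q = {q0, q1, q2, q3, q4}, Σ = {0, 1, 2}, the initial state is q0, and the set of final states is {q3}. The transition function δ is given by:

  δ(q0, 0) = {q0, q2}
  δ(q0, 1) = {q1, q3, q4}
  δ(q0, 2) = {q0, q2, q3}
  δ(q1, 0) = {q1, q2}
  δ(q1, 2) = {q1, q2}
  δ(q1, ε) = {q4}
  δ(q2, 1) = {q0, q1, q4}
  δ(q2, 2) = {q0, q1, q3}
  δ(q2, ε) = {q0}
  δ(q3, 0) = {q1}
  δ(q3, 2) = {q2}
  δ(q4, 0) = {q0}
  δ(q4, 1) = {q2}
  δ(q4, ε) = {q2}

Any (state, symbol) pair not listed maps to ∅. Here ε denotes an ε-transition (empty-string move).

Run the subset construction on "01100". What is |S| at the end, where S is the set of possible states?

Start in {q0}.
Read '0': q0→{q0, q2}; now {q0, q2}.
Read '1': q0→{q1, q3, q4}, q2→{q0, q1, q4}; union {q0, q1, q3, q4}; ε-closure = {q0, q1, q2, q3, q4}.
Read '1': q0→{q1, q3, q4}, q1→∅, q2→{q0, q1, q4}, q3→∅, q4→{q2}; now {q0, q1, q2, q3, q4}.
Read '0': q0→{q0, q2}, q1→{q1, q2}, q2→∅, q3→{q1}, q4→{q0}; union {q0, q1, q2}; ε-closure = {q0, q1, q2, q4}.
Read '0': q0→{q0, q2}, q1→{q1, q2}, q2→∅, q4→{q0}; union {q0, q1, q2}; ε-closure = {q0, q1, q2, q4}.
That set has 4 states.

4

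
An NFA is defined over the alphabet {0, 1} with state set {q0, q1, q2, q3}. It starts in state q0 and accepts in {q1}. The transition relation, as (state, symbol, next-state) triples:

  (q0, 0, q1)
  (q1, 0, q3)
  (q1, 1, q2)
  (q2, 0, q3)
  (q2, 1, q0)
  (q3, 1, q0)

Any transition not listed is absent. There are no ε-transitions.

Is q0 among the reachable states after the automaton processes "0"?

No

Start in {q0}.
Read '0': {q0} → {q1}.
State q0 is not in {q1}.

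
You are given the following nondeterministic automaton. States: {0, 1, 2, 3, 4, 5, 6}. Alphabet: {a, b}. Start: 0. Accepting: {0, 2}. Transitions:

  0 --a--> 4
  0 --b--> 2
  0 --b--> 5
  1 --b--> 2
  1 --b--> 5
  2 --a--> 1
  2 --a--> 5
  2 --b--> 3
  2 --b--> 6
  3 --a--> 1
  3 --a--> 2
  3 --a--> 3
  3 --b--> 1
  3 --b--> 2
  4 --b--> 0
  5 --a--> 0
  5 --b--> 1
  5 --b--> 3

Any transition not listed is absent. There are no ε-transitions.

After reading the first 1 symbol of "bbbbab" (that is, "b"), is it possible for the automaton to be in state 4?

Start in {0}.
Read 'b': 0→{2, 5}; now {2, 5}.
State 4 is not in {2, 5}.

No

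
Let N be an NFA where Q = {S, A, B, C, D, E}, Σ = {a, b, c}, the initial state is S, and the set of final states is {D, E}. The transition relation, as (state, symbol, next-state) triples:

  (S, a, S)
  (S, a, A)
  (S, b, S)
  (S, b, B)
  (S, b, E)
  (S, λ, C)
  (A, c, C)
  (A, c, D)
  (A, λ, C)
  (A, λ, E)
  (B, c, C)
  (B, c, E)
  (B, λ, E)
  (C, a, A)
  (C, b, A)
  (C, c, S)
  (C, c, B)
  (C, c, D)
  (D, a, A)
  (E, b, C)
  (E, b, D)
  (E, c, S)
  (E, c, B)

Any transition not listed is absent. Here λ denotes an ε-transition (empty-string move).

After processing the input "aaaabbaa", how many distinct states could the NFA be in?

4

Start: ε-closure({S}) = {S, C}.
Read 'a': S→{S, A}, C→{A}; union {S, A}; ε-closure = {S, A, C, E}.
Read 'a': S→{S, A}, A→∅, C→{A}, E→∅; union {S, A}; ε-closure = {S, A, C, E}.
Read 'a': S→{S, A}, A→∅, C→{A}, E→∅; union {S, A}; ε-closure = {S, A, C, E}.
Read 'a': S→{S, A}, A→∅, C→{A}, E→∅; union {S, A}; ε-closure = {S, A, C, E}.
Read 'b': S→{S, B, E}, A→∅, C→{A}, E→{C, D}; now {S, A, B, C, D, E}.
Read 'b': S→{S, B, E}, A→∅, B→∅, C→{A}, D→∅, E→{C, D}; now {S, A, B, C, D, E}.
Read 'a': S→{S, A}, A→∅, B→∅, C→{A}, D→{A}, E→∅; union {S, A}; ε-closure = {S, A, C, E}.
Read 'a': S→{S, A}, A→∅, C→{A}, E→∅; union {S, A}; ε-closure = {S, A, C, E}.
That set has 4 states.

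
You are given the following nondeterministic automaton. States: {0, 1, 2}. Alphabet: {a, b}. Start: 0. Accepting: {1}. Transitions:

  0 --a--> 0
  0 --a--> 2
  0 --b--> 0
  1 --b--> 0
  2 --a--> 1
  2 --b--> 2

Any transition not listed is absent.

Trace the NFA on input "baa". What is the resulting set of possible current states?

{0, 1, 2}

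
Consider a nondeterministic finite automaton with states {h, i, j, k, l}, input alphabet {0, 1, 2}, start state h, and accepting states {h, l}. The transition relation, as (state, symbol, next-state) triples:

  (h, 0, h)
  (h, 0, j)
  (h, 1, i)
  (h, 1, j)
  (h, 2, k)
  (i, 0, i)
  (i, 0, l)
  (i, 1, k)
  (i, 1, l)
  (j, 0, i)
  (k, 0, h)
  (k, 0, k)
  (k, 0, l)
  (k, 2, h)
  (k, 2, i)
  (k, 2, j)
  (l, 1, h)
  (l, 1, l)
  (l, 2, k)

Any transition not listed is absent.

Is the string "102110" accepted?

Start in {h}.
Read '1': h→{i, j}; now {i, j}.
Read '0': i→{i, l}, j→{i}; now {i, l}.
Read '2': i→∅, l→{k}; now {k}.
Read '1': k→∅; now ∅.
The set is empty and remains empty for the remaining 2 symbols.
The final set ∅ contains no accepting state.

No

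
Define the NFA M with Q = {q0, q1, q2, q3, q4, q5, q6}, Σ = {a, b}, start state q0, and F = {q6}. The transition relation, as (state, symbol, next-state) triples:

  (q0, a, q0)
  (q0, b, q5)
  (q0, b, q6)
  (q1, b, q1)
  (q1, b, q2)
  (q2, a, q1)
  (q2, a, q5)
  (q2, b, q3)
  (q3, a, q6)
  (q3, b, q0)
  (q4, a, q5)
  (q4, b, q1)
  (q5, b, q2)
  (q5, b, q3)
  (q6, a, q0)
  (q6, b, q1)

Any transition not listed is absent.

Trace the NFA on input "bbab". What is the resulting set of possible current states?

{q1, q2, q3}

Start in {q0}.
Read 'b': {q0} → {q5, q6}.
Read 'b': {q5, q6} → {q1, q2, q3}.
Read 'a': {q1, q2, q3} → {q1, q5, q6}.
Read 'b': {q1, q5, q6} → {q1, q2, q3}.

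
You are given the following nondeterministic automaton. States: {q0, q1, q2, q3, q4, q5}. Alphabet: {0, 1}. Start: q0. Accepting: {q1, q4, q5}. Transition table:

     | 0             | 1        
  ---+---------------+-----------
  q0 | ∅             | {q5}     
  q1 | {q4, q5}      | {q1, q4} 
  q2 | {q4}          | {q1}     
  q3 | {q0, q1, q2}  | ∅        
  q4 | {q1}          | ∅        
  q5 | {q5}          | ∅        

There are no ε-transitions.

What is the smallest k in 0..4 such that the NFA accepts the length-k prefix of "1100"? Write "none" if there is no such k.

1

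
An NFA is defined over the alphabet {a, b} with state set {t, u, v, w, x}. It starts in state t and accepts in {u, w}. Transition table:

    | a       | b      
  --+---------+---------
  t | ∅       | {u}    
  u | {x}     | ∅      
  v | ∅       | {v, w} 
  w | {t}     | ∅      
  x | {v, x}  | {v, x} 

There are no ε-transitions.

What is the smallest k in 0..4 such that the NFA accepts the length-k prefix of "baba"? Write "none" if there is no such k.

1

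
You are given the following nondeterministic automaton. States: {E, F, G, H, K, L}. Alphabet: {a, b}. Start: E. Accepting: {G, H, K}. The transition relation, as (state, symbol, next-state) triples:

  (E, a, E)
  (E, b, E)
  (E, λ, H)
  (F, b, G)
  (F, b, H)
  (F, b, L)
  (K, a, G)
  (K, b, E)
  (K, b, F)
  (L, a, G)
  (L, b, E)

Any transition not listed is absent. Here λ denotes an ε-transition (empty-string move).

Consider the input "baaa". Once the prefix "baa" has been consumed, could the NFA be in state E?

Yes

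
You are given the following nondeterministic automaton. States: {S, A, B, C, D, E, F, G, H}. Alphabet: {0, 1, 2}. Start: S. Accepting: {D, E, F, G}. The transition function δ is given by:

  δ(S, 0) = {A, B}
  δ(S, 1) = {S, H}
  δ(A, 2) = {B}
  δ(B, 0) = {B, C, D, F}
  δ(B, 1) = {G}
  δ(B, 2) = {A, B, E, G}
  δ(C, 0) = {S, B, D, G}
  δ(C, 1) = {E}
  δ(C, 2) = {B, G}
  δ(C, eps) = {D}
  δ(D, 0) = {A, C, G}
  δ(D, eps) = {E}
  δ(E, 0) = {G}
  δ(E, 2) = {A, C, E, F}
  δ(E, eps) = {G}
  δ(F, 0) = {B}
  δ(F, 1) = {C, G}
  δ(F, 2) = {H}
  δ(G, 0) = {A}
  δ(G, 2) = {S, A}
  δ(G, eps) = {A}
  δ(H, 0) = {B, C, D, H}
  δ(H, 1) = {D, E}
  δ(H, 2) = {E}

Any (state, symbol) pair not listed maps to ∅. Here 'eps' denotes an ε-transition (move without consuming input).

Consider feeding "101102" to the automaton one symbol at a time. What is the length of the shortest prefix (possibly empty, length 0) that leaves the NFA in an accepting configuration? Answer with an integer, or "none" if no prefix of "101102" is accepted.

2

Start in {S}.
Read '1': S→{S, H}; now {S, H}.
Read '0': S→{A, B}, H→{B, C, D, H}; union {A, B, C, D, H}; ε-closure = {A, B, C, D, E, G, H}.
None of the earlier sets intersect F, but {A, B, C, D, E, G, H} does.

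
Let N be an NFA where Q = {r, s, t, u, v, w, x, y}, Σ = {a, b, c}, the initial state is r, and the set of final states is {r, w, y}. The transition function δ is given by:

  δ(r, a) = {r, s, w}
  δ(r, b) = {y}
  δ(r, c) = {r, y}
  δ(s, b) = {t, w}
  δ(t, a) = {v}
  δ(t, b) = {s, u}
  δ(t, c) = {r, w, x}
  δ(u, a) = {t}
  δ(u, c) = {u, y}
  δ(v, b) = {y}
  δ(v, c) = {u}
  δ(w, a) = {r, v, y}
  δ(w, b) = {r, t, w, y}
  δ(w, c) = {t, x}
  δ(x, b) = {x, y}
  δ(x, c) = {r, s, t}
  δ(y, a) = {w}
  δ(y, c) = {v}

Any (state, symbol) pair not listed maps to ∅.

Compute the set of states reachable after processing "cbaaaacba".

{t, w}

Start in {r}.
Read 'c': r→{r, y}; now {r, y}.
Read 'b': r→{y}, y→∅; now {y}.
Read 'a': y→{w}; now {w}.
Read 'a': w→{r, v, y}; now {r, v, y}.
Read 'a': r→{r, s, w}, v→∅, y→{w}; now {r, s, w}.
Read 'a': r→{r, s, w}, s→∅, w→{r, v, y}; now {r, s, v, w, y}.
Read 'c': r→{r, y}, s→∅, v→{u}, w→{t, x}, y→{v}; now {r, t, u, v, x, y}.
Read 'b': r→{y}, t→{s, u}, u→∅, v→{y}, x→{x, y}, y→∅; now {s, u, x, y}.
Read 'a': s→∅, u→{t}, x→∅, y→{w}; now {t, w}.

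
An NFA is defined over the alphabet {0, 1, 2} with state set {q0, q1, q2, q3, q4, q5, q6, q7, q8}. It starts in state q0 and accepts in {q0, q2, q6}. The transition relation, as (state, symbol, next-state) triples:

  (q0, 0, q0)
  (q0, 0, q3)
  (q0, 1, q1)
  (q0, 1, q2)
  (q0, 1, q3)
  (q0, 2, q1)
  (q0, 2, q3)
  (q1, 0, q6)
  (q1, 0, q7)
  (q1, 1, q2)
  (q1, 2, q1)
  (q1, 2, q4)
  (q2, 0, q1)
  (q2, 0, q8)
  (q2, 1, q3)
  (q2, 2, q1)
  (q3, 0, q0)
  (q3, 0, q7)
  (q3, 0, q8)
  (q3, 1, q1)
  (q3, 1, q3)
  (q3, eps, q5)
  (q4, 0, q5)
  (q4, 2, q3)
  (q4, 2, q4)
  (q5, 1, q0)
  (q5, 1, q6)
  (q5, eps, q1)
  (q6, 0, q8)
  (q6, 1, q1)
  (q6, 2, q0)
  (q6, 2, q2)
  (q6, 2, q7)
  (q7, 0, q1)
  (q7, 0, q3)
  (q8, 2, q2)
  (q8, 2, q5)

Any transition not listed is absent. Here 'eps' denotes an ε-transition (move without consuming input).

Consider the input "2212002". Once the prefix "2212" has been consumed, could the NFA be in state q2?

Start in {q0}.
Read '2': {q0} → {q1, q3, q5}.
Read '2': {q1, q3, q5} → {q1, q4}.
Read '1': {q1, q4} → {q2}.
Read '2': {q2} → {q1}.
State q2 is not in {q1}.

No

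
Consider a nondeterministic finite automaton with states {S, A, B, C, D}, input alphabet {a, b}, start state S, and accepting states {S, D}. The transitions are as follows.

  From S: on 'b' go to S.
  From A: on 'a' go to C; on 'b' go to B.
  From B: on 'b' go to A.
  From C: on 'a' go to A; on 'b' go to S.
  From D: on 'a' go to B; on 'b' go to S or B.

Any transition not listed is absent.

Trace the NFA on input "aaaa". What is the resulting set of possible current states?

Start in {S}.
Read 'a': {S} → ∅.
The set is empty and remains empty for the remaining 3 symbols.

∅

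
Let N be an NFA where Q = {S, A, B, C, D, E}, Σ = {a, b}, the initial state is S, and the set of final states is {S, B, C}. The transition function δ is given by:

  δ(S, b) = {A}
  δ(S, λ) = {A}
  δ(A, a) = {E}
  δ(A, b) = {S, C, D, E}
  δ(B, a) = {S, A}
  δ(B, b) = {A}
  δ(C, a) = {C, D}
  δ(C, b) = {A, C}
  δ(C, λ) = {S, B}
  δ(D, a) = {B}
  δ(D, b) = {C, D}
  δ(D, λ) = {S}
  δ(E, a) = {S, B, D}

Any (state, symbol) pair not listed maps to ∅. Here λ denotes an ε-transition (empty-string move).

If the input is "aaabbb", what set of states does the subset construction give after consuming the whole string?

Start: ε-closure({S}) = {S, A}.
Read 'a': S→∅, A→{E}; now {E}.
Read 'a': E→{S, B, D}; union {S, B, D}; ε-closure = {S, A, B, D}.
Read 'a': S→∅, A→{E}, B→{S, A}, D→{B}; now {S, A, B, E}.
Read 'b': S→{A}, A→{S, C, D, E}, B→{A}, E→∅; union {S, A, C, D, E}; ε-closure = {S, A, B, C, D, E}.
Read 'b': S→{A}, A→{S, C, D, E}, B→{A}, C→{A, C}, D→{C, D}, E→∅; union {S, A, C, D, E}; ε-closure = {S, A, B, C, D, E}.
Read 'b': S→{A}, A→{S, C, D, E}, B→{A}, C→{A, C}, D→{C, D}, E→∅; union {S, A, C, D, E}; ε-closure = {S, A, B, C, D, E}.

{S, A, B, C, D, E}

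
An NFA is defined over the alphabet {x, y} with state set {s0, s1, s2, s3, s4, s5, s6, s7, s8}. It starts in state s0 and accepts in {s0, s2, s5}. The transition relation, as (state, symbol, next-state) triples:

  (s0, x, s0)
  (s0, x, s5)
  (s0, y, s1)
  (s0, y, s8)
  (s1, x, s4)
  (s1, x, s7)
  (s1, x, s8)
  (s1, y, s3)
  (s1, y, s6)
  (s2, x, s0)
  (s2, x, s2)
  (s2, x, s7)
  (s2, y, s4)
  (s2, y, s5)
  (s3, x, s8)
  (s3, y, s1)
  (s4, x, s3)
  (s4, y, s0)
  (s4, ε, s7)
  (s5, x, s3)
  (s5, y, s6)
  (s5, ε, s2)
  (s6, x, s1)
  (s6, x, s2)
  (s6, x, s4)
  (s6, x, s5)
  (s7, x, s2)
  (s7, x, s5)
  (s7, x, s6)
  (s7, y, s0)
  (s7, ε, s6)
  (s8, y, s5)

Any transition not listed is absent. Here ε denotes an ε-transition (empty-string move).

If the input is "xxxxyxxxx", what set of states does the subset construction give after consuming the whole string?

{s0, s1, s2, s3, s4, s5, s6, s7, s8}

Start in {s0}.
Read 'x': s0→{s0, s5}; union {s0, s5}; ε-closure = {s0, s2, s5}.
Read 'x': s0→{s0, s5}, s2→{s0, s2, s7}, s5→{s3}; union {s0, s2, s3, s5, s7}; ε-closure = {s0, s2, s3, s5, s6, s7}.
Read 'x': s0→{s0, s5}, s2→{s0, s2, s7}, s3→{s8}, s5→{s3}, s6→{s1, s2, s4, s5}, s7→{s2, s5, s6}; now {s0, s1, s2, s3, s4, s5, s6, s7, s8}.
Read 'x': s0→{s0, s5}, s1→{s4, s7, s8}, s2→{s0, s2, s7}, s3→{s8}, s4→{s3}, s5→{s3}, s6→{s1, s2, s4, s5}, s7→{s2, s5, s6}, s8→∅; now {s0, s1, s2, s3, s4, s5, s6, s7, s8}.
Read 'y': s0→{s1, s8}, s1→{s3, s6}, s2→{s4, s5}, s3→{s1}, s4→{s0}, s5→{s6}, s6→∅, s7→{s0}, s8→{s5}; union {s0, s1, s3, s4, s5, s6, s8}; ε-closure = {s0, s1, s2, s3, s4, s5, s6, s7, s8}.
Read 'x': s0→{s0, s5}, s1→{s4, s7, s8}, s2→{s0, s2, s7}, s3→{s8}, s4→{s3}, s5→{s3}, s6→{s1, s2, s4, s5}, s7→{s2, s5, s6}, s8→∅; now {s0, s1, s2, s3, s4, s5, s6, s7, s8}.
Read 'x': s0→{s0, s5}, s1→{s4, s7, s8}, s2→{s0, s2, s7}, s3→{s8}, s4→{s3}, s5→{s3}, s6→{s1, s2, s4, s5}, s7→{s2, s5, s6}, s8→∅; now {s0, s1, s2, s3, s4, s5, s6, s7, s8}.
Read 'x': s0→{s0, s5}, s1→{s4, s7, s8}, s2→{s0, s2, s7}, s3→{s8}, s4→{s3}, s5→{s3}, s6→{s1, s2, s4, s5}, s7→{s2, s5, s6}, s8→∅; now {s0, s1, s2, s3, s4, s5, s6, s7, s8}.
Read 'x': s0→{s0, s5}, s1→{s4, s7, s8}, s2→{s0, s2, s7}, s3→{s8}, s4→{s3}, s5→{s3}, s6→{s1, s2, s4, s5}, s7→{s2, s5, s6}, s8→∅; now {s0, s1, s2, s3, s4, s5, s6, s7, s8}.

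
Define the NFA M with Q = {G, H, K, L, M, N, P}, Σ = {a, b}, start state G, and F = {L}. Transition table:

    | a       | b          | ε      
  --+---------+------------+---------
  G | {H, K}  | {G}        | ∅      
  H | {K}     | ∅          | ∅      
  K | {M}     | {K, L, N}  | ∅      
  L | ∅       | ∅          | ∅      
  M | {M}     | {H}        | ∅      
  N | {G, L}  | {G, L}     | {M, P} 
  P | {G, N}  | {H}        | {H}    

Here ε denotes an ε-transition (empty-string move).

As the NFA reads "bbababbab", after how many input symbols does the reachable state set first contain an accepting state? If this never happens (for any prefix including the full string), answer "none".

4

Start in {G}.
Read 'b': G→{G}; now {G}.
Read 'b': G→{G}; now {G}.
Read 'a': G→{H, K}; now {H, K}.
Read 'b': H→∅, K→{K, L, N}; union {K, L, N}; ε-closure = {H, K, L, M, N, P}.
None of the earlier sets intersect F, but {H, K, L, M, N, P} does.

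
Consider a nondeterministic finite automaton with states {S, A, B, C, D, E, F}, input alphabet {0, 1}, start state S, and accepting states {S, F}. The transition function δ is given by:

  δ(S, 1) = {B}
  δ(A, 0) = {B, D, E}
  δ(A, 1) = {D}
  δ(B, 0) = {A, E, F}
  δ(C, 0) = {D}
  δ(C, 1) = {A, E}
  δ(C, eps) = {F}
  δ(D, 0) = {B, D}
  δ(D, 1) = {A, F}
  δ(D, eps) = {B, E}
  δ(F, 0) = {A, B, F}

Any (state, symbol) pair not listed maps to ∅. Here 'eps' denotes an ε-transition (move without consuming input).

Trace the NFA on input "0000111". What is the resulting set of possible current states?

∅

Start in {S}.
Read '0': S→∅; now ∅.
The set is empty and remains empty for the remaining 6 symbols.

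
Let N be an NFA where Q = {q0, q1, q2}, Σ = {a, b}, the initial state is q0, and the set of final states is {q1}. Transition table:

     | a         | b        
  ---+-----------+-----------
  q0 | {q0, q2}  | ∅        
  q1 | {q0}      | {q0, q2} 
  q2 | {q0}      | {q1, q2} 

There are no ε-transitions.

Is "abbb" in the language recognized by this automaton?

Start in {q0}.
Read 'a': {q0} → {q0, q2}.
Read 'b': {q0, q2} → {q1, q2}.
Read 'b': {q1, q2} → {q0, q1, q2}.
Read 'b': {q0, q1, q2} → {q0, q1, q2}.
The final set {q0, q1, q2} contains the accepting state q1.

Yes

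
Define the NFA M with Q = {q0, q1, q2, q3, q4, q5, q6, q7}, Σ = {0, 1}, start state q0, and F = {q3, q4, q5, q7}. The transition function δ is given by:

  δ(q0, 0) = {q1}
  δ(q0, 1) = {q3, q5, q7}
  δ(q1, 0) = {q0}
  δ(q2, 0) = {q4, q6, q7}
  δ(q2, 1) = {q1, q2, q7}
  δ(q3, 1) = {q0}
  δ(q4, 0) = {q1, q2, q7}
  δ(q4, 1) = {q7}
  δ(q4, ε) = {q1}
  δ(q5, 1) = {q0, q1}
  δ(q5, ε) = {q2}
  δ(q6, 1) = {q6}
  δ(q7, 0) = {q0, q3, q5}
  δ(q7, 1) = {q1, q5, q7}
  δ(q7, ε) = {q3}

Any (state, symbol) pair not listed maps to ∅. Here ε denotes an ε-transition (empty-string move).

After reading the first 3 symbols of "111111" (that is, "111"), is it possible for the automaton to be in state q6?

No

Start in {q0}.
Read '1': {q0} → {q2, q3, q5, q7}.
Read '1': {q2, q3, q5, q7} → {q0, q1, q2, q3, q5, q7}.
Read '1': {q0, q1, q2, q3, q5, q7} → {q0, q1, q2, q3, q5, q7}.
State q6 is not in {q0, q1, q2, q3, q5, q7}.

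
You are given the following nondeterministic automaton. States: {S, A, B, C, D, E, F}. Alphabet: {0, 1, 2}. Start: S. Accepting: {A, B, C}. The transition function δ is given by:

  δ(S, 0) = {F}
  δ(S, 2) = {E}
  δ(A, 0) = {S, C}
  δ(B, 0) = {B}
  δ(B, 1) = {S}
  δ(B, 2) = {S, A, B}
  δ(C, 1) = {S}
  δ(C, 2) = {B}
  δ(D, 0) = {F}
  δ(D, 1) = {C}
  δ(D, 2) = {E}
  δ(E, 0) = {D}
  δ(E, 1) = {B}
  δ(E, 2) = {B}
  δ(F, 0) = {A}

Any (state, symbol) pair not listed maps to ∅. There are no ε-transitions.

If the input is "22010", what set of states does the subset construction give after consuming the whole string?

{F}

Start in {S}.
Read '2': S→{E}; now {E}.
Read '2': E→{B}; now {B}.
Read '0': B→{B}; now {B}.
Read '1': B→{S}; now {S}.
Read '0': S→{F}; now {F}.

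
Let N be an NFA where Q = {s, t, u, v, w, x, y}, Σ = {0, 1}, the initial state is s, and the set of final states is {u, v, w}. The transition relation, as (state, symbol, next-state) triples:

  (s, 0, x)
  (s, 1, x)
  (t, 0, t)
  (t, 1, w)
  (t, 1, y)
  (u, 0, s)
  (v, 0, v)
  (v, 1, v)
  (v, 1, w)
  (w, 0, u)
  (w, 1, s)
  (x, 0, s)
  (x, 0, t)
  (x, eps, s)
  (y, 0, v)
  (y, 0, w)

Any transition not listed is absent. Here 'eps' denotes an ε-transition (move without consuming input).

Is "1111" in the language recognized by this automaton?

Start in {s}.
Read '1': s→{x}; union {x}; ε-closure = {s, x}.
Read '1': s→{x}, x→∅; union {x}; ε-closure = {s, x}.
Read '1': s→{x}, x→∅; union {x}; ε-closure = {s, x}.
Read '1': s→{x}, x→∅; union {x}; ε-closure = {s, x}.
The final set {s, x} contains no accepting state.

No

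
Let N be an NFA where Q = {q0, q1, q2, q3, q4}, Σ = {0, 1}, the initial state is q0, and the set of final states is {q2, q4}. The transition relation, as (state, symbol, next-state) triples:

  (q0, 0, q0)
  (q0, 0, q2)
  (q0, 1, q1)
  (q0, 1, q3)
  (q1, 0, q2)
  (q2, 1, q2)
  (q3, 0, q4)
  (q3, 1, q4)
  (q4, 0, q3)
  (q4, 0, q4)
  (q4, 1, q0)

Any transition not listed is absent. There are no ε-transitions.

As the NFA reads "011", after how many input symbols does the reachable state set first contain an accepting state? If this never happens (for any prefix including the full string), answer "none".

Start in {q0}.
Read '0': {q0} → {q0, q2}.
None of the earlier sets intersect F, but {q0, q2} does.

1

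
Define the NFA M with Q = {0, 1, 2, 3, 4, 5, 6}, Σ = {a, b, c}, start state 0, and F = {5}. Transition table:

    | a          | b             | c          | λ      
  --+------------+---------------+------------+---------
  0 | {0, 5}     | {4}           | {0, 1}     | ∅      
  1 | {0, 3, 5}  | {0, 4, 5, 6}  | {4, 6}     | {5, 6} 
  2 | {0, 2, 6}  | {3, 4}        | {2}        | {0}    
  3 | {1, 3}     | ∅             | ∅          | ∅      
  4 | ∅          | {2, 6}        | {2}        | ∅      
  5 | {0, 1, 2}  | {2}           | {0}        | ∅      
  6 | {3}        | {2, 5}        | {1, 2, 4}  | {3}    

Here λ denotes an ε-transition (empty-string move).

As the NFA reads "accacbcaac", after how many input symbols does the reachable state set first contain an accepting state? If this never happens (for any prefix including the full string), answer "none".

Start in {0}.
Read 'a': 0→{0, 5}; now {0, 5}.
None of the earlier sets intersect F, but {0, 5} does.

1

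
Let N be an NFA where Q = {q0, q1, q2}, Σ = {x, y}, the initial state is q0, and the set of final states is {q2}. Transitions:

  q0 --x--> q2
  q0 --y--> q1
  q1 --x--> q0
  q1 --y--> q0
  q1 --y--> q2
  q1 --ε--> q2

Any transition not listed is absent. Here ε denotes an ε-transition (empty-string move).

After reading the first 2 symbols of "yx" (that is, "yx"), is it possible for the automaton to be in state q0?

Yes

Start in {q0}.
Read 'y': q0→{q1}; union {q1}; ε-closure = {q1, q2}.
Read 'x': q1→{q0}, q2→∅; now {q0}.
State q0 is in {q0}.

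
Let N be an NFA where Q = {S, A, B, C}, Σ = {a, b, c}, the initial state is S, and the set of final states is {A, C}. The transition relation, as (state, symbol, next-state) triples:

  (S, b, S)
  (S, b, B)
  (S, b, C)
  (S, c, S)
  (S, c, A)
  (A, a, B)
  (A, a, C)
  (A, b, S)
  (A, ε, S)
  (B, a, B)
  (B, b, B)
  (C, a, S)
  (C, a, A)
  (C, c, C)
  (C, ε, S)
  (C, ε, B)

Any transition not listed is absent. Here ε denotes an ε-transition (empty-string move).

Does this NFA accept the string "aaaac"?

No

Start in {S}.
Read 'a': S→∅; now ∅.
The set is empty and remains empty for the remaining 4 symbols.
The final set ∅ contains no accepting state.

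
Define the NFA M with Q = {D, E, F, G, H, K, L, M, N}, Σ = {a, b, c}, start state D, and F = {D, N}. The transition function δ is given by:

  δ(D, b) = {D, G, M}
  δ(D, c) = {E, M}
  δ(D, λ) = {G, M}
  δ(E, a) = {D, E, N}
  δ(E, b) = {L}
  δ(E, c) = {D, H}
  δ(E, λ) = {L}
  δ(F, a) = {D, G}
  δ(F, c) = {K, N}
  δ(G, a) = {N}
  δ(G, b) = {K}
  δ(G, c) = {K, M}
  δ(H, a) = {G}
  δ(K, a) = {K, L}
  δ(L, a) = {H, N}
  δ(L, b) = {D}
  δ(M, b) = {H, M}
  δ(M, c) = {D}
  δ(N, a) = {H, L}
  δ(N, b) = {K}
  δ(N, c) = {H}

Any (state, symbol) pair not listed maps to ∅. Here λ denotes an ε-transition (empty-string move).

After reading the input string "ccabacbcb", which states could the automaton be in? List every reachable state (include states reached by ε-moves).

{D, G, H, K, M}

Start: ε-closure({D}) = {D, G, M}.
Read 'c': {D, G, M} → {D, E, G, K, L, M}.
Read 'c': {D, E, G, K, L, M} → {D, E, G, H, K, L, M}.
Read 'a': {D, E, G, H, K, L, M} → {D, E, G, H, K, L, M, N}.
Read 'b': {D, E, G, H, K, L, M, N} → {D, G, H, K, L, M}.
Read 'a': {D, G, H, K, L, M} → {G, H, K, L, N}.
Read 'c': {G, H, K, L, N} → {H, K, M}.
Read 'b': {H, K, M} → {H, M}.
Read 'c': {H, M} → {D, G, M}.
Read 'b': {D, G, M} → {D, G, H, K, M}.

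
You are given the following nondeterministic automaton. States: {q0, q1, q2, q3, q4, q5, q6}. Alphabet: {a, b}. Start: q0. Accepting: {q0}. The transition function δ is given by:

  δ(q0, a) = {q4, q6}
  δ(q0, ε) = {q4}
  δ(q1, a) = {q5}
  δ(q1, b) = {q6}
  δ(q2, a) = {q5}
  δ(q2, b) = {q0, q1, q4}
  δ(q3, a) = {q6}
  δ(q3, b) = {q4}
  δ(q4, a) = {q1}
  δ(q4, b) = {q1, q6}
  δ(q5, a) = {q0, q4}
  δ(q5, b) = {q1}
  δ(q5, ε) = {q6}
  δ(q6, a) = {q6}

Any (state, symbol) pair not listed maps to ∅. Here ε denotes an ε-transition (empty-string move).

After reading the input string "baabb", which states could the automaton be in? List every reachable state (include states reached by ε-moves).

{q6}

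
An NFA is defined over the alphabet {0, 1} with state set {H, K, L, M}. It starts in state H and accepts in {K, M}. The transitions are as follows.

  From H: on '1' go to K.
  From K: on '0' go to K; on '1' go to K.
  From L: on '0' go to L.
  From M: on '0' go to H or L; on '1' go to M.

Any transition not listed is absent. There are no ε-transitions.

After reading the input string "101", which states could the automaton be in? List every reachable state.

{K}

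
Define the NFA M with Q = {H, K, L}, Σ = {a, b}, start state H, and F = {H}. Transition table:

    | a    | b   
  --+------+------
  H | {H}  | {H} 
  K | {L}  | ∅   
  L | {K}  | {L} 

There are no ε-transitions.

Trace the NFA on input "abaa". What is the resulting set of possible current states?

Start in {H}.
Read 'a': {H} → {H}.
Read 'b': {H} → {H}.
Read 'a': {H} → {H}.
Read 'a': {H} → {H}.

{H}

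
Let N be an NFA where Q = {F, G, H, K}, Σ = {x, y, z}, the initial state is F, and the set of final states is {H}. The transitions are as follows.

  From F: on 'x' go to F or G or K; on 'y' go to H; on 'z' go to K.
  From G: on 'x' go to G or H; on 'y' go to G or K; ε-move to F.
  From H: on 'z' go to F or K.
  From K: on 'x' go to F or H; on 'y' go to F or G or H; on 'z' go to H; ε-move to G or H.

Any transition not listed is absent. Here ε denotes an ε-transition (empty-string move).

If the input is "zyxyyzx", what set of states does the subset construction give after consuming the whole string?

{F, G, H, K}

Start in {F}.
Read 'z': {F} → {F, G, H, K}.
Read 'y': {F, G, H, K} → {F, G, H, K}.
Read 'x': {F, G, H, K} → {F, G, H, K}.
Read 'y': {F, G, H, K} → {F, G, H, K}.
Read 'y': {F, G, H, K} → {F, G, H, K}.
Read 'z': {F, G, H, K} → {F, G, H, K}.
Read 'x': {F, G, H, K} → {F, G, H, K}.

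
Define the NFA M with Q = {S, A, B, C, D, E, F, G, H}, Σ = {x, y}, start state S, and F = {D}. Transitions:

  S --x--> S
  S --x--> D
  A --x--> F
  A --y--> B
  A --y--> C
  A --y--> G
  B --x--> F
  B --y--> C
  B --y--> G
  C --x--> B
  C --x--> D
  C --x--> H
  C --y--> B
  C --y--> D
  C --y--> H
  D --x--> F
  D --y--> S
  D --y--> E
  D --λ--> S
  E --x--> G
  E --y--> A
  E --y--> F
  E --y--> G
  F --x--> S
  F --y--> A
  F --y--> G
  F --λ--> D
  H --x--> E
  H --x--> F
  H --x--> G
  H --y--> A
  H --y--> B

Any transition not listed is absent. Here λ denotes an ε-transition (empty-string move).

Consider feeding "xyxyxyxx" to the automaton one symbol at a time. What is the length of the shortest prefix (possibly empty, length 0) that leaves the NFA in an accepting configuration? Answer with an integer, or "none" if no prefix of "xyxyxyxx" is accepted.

Start in {S}.
Read 'x': S→{S, D}; now {S, D}.
None of the earlier sets intersect F, but {S, D} does.

1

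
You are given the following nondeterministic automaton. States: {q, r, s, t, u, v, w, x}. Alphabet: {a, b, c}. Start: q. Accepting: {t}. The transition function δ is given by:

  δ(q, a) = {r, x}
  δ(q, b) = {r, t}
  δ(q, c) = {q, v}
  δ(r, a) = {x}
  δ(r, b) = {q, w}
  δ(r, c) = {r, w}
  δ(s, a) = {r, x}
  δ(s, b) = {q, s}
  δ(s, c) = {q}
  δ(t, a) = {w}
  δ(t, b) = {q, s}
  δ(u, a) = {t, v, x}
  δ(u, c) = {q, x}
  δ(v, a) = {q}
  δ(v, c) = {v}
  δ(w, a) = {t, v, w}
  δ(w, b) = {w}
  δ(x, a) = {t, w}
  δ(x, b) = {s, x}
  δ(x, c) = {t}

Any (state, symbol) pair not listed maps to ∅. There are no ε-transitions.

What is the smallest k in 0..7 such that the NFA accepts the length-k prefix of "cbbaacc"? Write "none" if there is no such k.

Start in {q}.
Read 'c': q→{q, v}; now {q, v}.
Read 'b': q→{r, t}, v→∅; now {r, t}.
None of the earlier sets intersect F, but {r, t} does.

2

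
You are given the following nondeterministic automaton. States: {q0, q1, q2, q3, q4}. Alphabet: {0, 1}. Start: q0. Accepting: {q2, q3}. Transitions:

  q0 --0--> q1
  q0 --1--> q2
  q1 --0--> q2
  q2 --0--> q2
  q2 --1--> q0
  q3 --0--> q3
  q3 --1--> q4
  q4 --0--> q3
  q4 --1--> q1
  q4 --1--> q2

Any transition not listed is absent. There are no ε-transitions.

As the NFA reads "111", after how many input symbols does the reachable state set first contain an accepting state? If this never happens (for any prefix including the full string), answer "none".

1

Start in {q0}.
Read '1': {q0} → {q2}.
None of the earlier sets intersect F, but {q2} does.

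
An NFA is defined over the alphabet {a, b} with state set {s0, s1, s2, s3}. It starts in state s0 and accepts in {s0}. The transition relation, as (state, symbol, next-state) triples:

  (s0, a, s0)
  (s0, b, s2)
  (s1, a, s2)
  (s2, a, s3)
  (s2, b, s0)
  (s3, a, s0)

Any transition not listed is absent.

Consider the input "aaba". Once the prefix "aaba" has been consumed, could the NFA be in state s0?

No

Start in {s0}.
Read 'a': s0→{s0}; now {s0}.
Read 'a': s0→{s0}; now {s0}.
Read 'b': s0→{s2}; now {s2}.
Read 'a': s2→{s3}; now {s3}.
State s0 is not in {s3}.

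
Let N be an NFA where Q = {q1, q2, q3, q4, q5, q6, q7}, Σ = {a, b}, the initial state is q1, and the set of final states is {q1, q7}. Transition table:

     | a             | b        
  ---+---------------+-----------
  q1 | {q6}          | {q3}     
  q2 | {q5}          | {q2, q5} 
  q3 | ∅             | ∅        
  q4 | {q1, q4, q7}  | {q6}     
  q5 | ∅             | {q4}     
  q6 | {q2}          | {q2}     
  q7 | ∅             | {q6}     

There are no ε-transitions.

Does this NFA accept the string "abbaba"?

Start in {q1}.
Read 'a': {q1} → {q6}.
Read 'b': {q6} → {q2}.
Read 'b': {q2} → {q2, q5}.
Read 'a': {q2, q5} → {q5}.
Read 'b': {q5} → {q4}.
Read 'a': {q4} → {q1, q4, q7}.
The final set {q1, q4, q7} contains the accepting states q1, q7.

Yes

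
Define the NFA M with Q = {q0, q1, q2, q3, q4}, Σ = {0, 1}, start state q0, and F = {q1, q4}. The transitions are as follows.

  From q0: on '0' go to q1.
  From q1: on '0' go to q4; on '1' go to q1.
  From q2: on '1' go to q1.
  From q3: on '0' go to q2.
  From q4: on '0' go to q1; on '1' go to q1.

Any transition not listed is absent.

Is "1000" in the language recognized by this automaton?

Start in {q0}.
Read '1': q0→∅; now ∅.
The set is empty and remains empty for the remaining 3 symbols.
The final set ∅ contains no accepting state.

No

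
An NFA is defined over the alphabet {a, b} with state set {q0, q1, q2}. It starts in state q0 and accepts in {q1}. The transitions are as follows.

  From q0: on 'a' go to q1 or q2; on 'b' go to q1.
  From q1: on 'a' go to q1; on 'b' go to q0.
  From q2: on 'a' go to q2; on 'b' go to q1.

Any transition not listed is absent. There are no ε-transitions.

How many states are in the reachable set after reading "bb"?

1

Start in {q0}.
Read 'b': {q0} → {q1}.
Read 'b': {q1} → {q0}.
That set has 1 state.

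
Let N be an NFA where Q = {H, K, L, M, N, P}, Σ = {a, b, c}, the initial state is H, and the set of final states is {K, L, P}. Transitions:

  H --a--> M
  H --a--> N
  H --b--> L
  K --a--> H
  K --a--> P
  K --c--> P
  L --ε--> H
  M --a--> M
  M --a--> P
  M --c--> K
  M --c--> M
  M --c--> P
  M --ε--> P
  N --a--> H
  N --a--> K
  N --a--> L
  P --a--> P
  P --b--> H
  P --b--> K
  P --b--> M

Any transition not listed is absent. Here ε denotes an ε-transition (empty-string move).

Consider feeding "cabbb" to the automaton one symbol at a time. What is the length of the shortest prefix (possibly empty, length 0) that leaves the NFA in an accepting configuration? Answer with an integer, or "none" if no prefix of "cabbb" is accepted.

none

Start in {H}.
Read 'c': {H} → ∅.
The set is empty and remains empty for the remaining 4 symbols.
No reachable set along the way intersects F.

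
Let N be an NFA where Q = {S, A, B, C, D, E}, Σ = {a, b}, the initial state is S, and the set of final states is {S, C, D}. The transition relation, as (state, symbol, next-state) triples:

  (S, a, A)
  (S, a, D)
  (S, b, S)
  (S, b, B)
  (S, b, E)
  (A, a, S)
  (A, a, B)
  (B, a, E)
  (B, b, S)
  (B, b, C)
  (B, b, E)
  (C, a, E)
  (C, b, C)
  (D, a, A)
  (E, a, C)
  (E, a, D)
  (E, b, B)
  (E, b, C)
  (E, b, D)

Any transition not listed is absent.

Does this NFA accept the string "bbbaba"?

No

Start in {S}.
Read 'b': S→{S, B, E}; now {S, B, E}.
Read 'b': S→{S, B, E}, B→{S, C, E}, E→{B, C, D}; now {S, B, C, D, E}.
Read 'b': S→{S, B, E}, B→{S, C, E}, C→{C}, D→∅, E→{B, C, D}; now {S, B, C, D, E}.
Read 'a': S→{A, D}, B→{E}, C→{E}, D→{A}, E→{C, D}; now {A, C, D, E}.
Read 'b': A→∅, C→{C}, D→∅, E→{B, C, D}; now {B, C, D}.
Read 'a': B→{E}, C→{E}, D→{A}; now {A, E}.
The final set {A, E} contains no accepting state.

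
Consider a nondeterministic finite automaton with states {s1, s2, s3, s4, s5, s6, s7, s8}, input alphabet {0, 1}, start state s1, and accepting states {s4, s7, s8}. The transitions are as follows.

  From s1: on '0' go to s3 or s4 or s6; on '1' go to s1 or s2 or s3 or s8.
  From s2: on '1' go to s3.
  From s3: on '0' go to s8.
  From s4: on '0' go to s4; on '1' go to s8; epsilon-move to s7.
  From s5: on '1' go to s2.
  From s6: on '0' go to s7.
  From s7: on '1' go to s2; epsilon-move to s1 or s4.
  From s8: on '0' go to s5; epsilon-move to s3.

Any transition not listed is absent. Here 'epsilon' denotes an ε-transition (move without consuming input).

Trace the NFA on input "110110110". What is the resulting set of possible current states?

Start in {s1}.
Read '1': s1→{s1, s2, s3, s8}; now {s1, s2, s3, s8}.
Read '1': s1→{s1, s2, s3, s8}, s2→{s3}, s3→∅, s8→∅; now {s1, s2, s3, s8}.
Read '0': s1→{s3, s4, s6}, s2→∅, s3→{s8}, s8→{s5}; union {s3, s4, s5, s6, s8}; ε-closure = {s1, s3, s4, s5, s6, s7, s8}.
Read '1': s1→{s1, s2, s3, s8}, s3→∅, s4→{s8}, s5→{s2}, s6→∅, s7→{s2}, s8→∅; now {s1, s2, s3, s8}.
Read '1': s1→{s1, s2, s3, s8}, s2→{s3}, s3→∅, s8→∅; now {s1, s2, s3, s8}.
Read '0': s1→{s3, s4, s6}, s2→∅, s3→{s8}, s8→{s5}; union {s3, s4, s5, s6, s8}; ε-closure = {s1, s3, s4, s5, s6, s7, s8}.
Read '1': s1→{s1, s2, s3, s8}, s3→∅, s4→{s8}, s5→{s2}, s6→∅, s7→{s2}, s8→∅; now {s1, s2, s3, s8}.
Read '1': s1→{s1, s2, s3, s8}, s2→{s3}, s3→∅, s8→∅; now {s1, s2, s3, s8}.
Read '0': s1→{s3, s4, s6}, s2→∅, s3→{s8}, s8→{s5}; union {s3, s4, s5, s6, s8}; ε-closure = {s1, s3, s4, s5, s6, s7, s8}.

{s1, s3, s4, s5, s6, s7, s8}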